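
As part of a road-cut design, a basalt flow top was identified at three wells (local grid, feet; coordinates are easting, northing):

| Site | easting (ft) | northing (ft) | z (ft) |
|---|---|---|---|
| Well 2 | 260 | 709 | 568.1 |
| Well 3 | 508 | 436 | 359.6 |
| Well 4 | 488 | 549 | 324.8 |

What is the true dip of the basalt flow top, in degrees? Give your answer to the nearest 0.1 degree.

Let the plane be z = a·easting + b·northing + c.
Well 3−Well 2: 248a − 273b = −208.5;  Well 4−Well 2: 228a − 160b = −243.3.
Solving gives a = −1.46521, b = −0.56729.
Gradient magnitude |∇z| = √(a² + b²) = √(2.14683 + 0.32182) = 1.57119.
True dip = arctan(1.57119) = 57.5°, dipping toward ENE (azimuth ≈ 069°).

57.5°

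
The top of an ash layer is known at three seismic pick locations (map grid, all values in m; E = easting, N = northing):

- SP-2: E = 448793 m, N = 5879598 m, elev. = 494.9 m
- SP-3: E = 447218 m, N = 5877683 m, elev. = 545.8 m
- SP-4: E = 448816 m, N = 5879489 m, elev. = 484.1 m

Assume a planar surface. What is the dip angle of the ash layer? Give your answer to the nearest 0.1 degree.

8.1°

Let the plane be z = a·E + b·N + c.
SP-3−SP-2: −1575a − 1915b = 50.9;  SP-4−SP-2: 23a − 109b = −10.8.
Solving gives a = −0.12159, b = 0.07343.
Gradient magnitude |∇z| = √(a² + b²) = √(0.01478 + 0.00539) = 0.14204.
True dip = arctan(0.14204) = 8.1°, dipping toward ESE (azimuth ≈ 121°).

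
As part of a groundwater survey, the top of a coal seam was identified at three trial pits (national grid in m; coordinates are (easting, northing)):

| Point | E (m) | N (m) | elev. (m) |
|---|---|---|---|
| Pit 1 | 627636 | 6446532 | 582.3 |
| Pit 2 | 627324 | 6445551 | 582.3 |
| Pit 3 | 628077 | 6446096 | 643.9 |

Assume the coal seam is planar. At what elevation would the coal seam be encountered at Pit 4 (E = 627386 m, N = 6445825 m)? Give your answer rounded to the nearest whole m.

580 m

Two edge vectors: Pit 1→Pit 2 = (-312, -981, 0), Pit 1→Pit 3 = (441, -436, 61.6).
Normal n = (Pit 1→Pit 2) × (Pit 1→Pit 3) = (-60429.6, 19219.2, 568653).
So ∂z/∂E = −n_x/n_z = 0.10626797 and ∂z/∂N = −n_y/n_z = −0.03379776.
Intercept c from Pit 1: 582.3 − 66697.60 + 217878.37 = 151763.06.
At (627386, 6445825): z = 66671.0 − 217854.5 + 151763.06 = 579.6 m.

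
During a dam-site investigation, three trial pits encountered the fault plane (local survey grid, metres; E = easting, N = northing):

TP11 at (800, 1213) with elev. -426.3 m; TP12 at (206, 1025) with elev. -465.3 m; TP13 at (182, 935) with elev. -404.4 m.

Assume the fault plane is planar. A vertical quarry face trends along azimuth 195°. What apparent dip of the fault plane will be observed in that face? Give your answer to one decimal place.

33.2°

Let the plane be z = a·E + b·N + c.
TP12−TP11: −594a − 188b = −39;  TP13−TP11: −618a − 278b = 21.9.
Solving gives a = 0.30561, b = −0.75816.
Unit vector along 195° is (sin 195°, cos 195°) = (-0.2588, -0.9659).
Slope in that direction = a·(-0.2588) + b·(-0.9659) = 0.65323.
Apparent dip = arctan|0.65323| = 33.2° (true dip is 39.3°, so apparent ≤ true as expected).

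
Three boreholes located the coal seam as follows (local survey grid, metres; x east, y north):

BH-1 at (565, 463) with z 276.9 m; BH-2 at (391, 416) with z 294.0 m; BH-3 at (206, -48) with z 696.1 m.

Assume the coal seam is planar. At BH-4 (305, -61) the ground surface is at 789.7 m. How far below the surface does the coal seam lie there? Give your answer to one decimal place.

66.5 m

Let the plane be z = a·x + b·y + c.
BH-2−BH-1: −174a − 47b = 17.1;  BH-3−BH-1: −359a − 511b = 419.2.
Solving gives a = 0.15220, b = −0.92728.
Then c = 276.9 − a·565 − b·463 = 620.24.
At (305, -61): z_contact = 46.42 + 56.56 + 620.24 = 723.22 m.
Depth below ground = 789.7 − 723.22 = 66.5 m.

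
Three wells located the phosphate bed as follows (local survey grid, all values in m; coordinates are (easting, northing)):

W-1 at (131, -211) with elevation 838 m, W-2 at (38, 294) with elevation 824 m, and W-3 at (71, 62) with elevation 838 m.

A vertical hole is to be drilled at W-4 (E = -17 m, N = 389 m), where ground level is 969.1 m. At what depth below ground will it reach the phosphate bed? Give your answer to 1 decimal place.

Let the plane be z = a·E + b·N + c.
W-2−W-1: −93a + 505b = −14;  W-3−W-1: −60a + 273b = 0.
Solving gives a = −0.77825, b = −0.17104.
Then c = 838 − a·131 − b·-211 = 903.86.
At (-17, 389): z_contact = 13.23 − 66.54 + 903.86 = 850.55 m.
Depth below ground = 969.1 − 850.55 = 118.5 m.

118.5 m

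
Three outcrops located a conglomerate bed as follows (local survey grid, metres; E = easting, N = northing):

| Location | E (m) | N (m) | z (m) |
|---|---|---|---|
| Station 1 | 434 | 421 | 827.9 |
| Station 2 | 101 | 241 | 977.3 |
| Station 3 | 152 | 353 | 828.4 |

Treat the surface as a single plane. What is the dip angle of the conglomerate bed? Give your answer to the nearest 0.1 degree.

56.9°

Two edge vectors: Station 1→Station 2 = (-333, -180, 149.4), Station 1→Station 3 = (-282, -68, 0.5).
Normal n = (Station 1→Station 2) × (Station 1→Station 3) = (10069.2, -41964.3, -28116).
So ∂z/∂E = −n_x/n_z = 0.35813 and ∂z/∂N = −n_y/n_z = −1.49254.
Gradient magnitude |∇z| = √(a² + b²) = √(0.12826 + 2.22768) = 1.53491.
True dip = arctan(1.53491) = 56.9°, dipping toward NNW (azimuth ≈ 347°).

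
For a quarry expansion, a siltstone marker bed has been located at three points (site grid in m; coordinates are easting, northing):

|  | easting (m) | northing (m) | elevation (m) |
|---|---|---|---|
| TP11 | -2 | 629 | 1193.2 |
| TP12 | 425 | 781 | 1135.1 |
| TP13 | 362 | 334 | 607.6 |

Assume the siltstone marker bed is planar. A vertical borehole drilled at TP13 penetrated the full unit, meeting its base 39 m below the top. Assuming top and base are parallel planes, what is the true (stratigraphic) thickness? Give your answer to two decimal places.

22.76 m

Two edge vectors: TP11→TP12 = (427, 152, -58.1), TP11→TP13 = (364, -295, -585.6).
Normal n = (TP11→TP12) × (TP11→TP13) = (-106150.7, 228902.8, -181293).
So ∂z/∂easting = −n_x/n_z = −0.58552 and ∂z/∂northing = −n_y/n_z = 1.26261.
|∇z| = √(a²+b²) = 1.39177, so dip δ = arctan(1.39177) = 54.30°.
True thickness = vertical thickness × cos δ = 39 × cos 54.30° = 22.76 m.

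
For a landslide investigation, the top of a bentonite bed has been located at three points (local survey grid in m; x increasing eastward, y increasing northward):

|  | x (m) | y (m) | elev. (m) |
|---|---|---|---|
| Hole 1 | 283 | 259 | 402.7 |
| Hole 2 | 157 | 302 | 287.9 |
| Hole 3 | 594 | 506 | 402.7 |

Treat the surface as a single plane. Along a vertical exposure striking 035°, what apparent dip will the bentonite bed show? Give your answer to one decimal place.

16.3°

Two edge vectors: Hole 1→Hole 2 = (-126, 43, -114.8), Hole 1→Hole 3 = (311, 247, 0).
Normal n = (Hole 1→Hole 2) × (Hole 1→Hole 3) = (28355.6, -35702.8, -44495).
So ∂z/∂x = −n_x/n_z = 0.63728 and ∂z/∂y = −n_y/n_z = −0.80240.
Unit vector along 035° is (sin 35°, cos 35°) = (0.5736, 0.8192).
Slope in that direction = a·(0.5736) + b·(0.8192) = −0.29176.
Apparent dip = arctan|0.29176| = 16.3° (true dip is 45.7°, so apparent ≤ true as expected).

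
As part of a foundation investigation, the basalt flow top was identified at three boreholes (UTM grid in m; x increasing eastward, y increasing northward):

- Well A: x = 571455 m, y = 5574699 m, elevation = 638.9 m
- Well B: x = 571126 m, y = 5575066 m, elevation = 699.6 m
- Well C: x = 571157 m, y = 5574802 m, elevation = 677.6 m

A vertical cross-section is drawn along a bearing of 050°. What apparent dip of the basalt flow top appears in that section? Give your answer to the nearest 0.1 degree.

2.0°

Let the plane be z = a·x + b·y + c.
Well B−Well A: −329a + 367b = 60.7;  Well C−Well A: −298a + 103b = 38.7.
Solving gives a = −0.10534, b = 0.07096.
Unit vector along 050° is (sin 50°, cos 50°) = (0.7660, 0.6428).
Slope in that direction = a·(0.7660) + b·(0.6428) = −0.03508.
Apparent dip = arctan|0.03508| = 2.0° (true dip is 7.2°, so apparent ≤ true as expected).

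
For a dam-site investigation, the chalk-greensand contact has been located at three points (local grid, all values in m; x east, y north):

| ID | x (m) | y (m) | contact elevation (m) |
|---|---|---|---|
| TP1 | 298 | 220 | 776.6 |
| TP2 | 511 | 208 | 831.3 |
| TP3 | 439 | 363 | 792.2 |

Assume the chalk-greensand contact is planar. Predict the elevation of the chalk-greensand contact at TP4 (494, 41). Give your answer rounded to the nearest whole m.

Two edge vectors: TP1→TP2 = (213, -12, 54.7), TP1→TP3 = (141, 143, 15.6).
Normal n = (TP1→TP2) × (TP1→TP3) = (-8009.3, 4389.9, 32151).
So ∂z/∂x = −n_x/n_z = 0.24912 and ∂z/∂y = −n_y/n_z = −0.13654.
Intercept c from TP1: 776.6 − 74.24 + 30.04 = 732.40.
At (494, 41): z = 123.1 − 5.6 + 732.40 = 849.9 m.

850 m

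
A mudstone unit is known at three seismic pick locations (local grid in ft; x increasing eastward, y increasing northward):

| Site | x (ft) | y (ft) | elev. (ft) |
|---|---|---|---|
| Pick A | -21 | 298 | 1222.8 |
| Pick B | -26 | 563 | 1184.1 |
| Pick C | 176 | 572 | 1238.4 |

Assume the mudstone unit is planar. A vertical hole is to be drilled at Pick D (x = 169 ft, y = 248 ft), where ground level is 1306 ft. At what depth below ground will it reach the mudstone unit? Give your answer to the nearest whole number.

Two edge vectors: Pick A→Pick B = (-5, 265, -38.7), Pick A→Pick C = (197, 274, 15.6).
Normal n = (Pick A→Pick B) × (Pick A→Pick C) = (14737.8, -7545.9, -53575).
So ∂z/∂x = −n_x/n_z = 0.27509 and ∂z/∂y = −n_y/n_z = −0.14085.
Intercept c from Pick A: 1222.8 + 5.78 + 41.97 = 1270.55.
At (169, 248): z_contact = 46.5 − 34.9 + 1270.55 = 1282.1 ft.
Depth below ground = 1306 − 1282.1 = 24 ft.

24 ft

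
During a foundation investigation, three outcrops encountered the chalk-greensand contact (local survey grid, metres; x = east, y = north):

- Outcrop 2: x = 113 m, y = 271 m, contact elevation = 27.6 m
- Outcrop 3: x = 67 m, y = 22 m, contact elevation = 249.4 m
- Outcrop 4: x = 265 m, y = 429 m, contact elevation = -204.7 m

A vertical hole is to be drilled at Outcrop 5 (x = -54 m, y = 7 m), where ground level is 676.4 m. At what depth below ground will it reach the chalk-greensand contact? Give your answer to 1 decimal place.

325.5 m

Let the plane be z = a·x + b·y + c.
Outcrop 3−Outcrop 2: −46a − 249b = 221.8;  Outcrop 4−Outcrop 2: 152a + 158b = −232.3.
Solving gives a = −0.74553, b = −0.75303.
Then c = 27.6 − a·113 − b·271 = 315.92.
At (-54, 7): z_contact = 40.26 − 5.27 + 315.92 = 350.90 m.
Depth below ground = 676.4 − 350.90 = 325.5 m.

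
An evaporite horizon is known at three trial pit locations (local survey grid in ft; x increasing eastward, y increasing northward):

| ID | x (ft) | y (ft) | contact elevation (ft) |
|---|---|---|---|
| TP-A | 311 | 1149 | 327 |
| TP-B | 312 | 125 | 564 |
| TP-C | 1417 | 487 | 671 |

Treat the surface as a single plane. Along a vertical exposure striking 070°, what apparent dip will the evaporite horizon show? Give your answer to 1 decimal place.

Let the plane be z = a·x + b·y + c.
TP-B−TP-A: 1a − 1024b = 237;  TP-C−TP-A: 1106a − 662b = 344.
Solving gives a = 0.17260, b = −0.23128.
Unit vector along 070° is (sin 70°, cos 70°) = (0.9397, 0.3420).
Slope in that direction = a·(0.9397) + b·(0.3420) = 0.08309.
Apparent dip = arctan|0.08309| = 4.7° (true dip is 16.1°, so apparent ≤ true as expected).

4.7°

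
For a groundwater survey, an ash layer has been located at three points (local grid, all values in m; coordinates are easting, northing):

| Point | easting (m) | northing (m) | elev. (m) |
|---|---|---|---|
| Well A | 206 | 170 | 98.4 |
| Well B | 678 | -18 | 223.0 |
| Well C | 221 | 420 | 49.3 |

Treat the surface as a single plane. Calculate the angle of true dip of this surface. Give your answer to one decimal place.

15.4°

Let the plane be z = a·easting + b·northing + c.
Well B−Well A: 472a − 188b = 124.6;  Well C−Well A: 15a + 250b = −49.1.
Solving gives a = 0.18142, b = −0.20729.
Gradient magnitude |∇z| = √(a² + b²) = √(0.03291 + 0.04297) = 0.27546.
True dip = arctan(0.27546) = 15.4°, dipping toward NW (azimuth ≈ 319°).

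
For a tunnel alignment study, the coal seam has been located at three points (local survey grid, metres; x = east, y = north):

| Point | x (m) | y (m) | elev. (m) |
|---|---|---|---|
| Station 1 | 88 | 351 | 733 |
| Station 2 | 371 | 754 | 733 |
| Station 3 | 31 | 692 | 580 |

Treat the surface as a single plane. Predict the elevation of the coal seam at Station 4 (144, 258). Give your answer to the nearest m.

Two edge vectors: Station 1→Station 2 = (283, 403, 0), Station 1→Station 3 = (-57, 341, -153).
Normal n = (Station 1→Station 2) × (Station 1→Station 3) = (-61659, 43299, 119474).
So ∂z/∂x = −n_x/n_z = 0.51609 and ∂z/∂y = −n_y/n_z = −0.36241.
Intercept c from Station 1: 733 − 45.42 + 127.21 = 814.79.
At (144, 258): z = 74.3 − 93.5 + 814.79 = 795.6 m.

796 m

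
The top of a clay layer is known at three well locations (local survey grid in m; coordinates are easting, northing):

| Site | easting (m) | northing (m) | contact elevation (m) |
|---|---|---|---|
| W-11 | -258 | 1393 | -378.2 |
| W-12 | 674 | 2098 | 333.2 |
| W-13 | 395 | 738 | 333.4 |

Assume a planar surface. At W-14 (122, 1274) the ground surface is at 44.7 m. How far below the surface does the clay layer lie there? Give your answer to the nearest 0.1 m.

57.4 m

Let the plane be z = a·easting + b·northing + c.
W-12−W-11: 932a + 705b = 711.4;  W-13−W-11: 653a − 655b = 711.6.
Solving gives a = 0.903644, b = −0.185527.
Then c = -378.2 − a·-258 − b·1393 = 113.38.
At (122, 1274): z_contact = 110.24 − 236.36 + 113.38 = -12.74 m.
Depth below ground = 44.7 − (-12.74) = 57.4 m.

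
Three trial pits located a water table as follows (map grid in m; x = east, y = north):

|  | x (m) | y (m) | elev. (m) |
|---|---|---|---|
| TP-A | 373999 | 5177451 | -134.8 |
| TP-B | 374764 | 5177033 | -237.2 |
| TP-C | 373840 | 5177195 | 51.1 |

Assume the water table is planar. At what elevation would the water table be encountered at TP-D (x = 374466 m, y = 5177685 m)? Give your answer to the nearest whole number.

-432 m

Two edge vectors: TP-A→TP-B = (765, -418, -102.4), TP-A→TP-C = (-159, -256, 185.9).
Normal n = (TP-A→TP-B) × (TP-A→TP-C) = (-103920.6, -125931.9, -262302).
So ∂z/∂x = −n_x/n_z = −0.39618684 and ∂z/∂y = −n_y/n_z = −0.48010271.
Intercept c from TP-A: -134.8 + 148173.48 + 2485708.24 = 2633746.92.
At (374466, 5177685): z = −148358.5 − 2485820.6 + 2633746.92 = -432.2 m.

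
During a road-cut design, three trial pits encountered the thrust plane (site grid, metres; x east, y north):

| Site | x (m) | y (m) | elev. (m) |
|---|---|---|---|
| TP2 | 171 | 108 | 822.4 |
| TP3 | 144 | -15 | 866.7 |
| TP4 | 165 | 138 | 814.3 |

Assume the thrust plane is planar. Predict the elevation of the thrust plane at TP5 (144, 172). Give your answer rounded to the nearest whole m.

Let the plane be z = a·x + b·y + c.
TP3−TP2: −27a − 123b = 44.3;  TP4−TP2: −6a + 30b = −8.1.
Solving gives a = −0.21492, b = −0.31298.
Then c = 822.4 − a·171 − b·108 = 892.95.
At (144, 172): z = −30.9 − 53.8 + 892.95 = 808.2 m.

808 m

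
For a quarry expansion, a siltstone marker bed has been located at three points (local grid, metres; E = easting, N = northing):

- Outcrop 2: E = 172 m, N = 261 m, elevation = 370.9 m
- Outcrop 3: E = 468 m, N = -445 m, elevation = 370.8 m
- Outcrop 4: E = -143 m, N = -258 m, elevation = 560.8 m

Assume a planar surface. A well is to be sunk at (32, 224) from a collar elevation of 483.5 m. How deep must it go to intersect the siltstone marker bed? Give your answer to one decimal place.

57.1 m

Two edge vectors: Outcrop 2→Outcrop 3 = (296, -706, -0.1), Outcrop 2→Outcrop 4 = (-315, -519, 189.9).
Normal n = (Outcrop 2→Outcrop 3) × (Outcrop 2→Outcrop 4) = (-134121.3, -56178.9, -376014).
So ∂z/∂E = −n_x/n_z = −0.35669 and ∂z/∂N = −n_y/n_z = −0.14941.
Intercept c from Outcrop 2: 370.9 + 61.35 + 39.00 = 471.25.
At (32, 224): z_contact = −11.41 − 33.47 + 471.25 = 426.36 m.
Depth below ground = 483.5 − 426.36 = 57.1 m.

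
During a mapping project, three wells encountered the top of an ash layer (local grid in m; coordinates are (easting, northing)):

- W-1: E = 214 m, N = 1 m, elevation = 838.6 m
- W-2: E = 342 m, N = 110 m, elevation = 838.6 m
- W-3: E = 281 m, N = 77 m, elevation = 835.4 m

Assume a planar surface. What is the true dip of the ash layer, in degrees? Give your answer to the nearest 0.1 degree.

12.5°

Let the plane be z = a·E + b·N + c.
W-2−W-1: 128a + 109b = 0;  W-3−W-1: 67a + 76b = −3.2.
Solving gives a = 0.14384, b = −0.16891.
Gradient magnitude |∇z| = √(a² + b²) = √(0.02069 + 0.02853) = 0.22185.
True dip = arctan(0.22185) = 12.5°, dipping toward NW (azimuth ≈ 320°).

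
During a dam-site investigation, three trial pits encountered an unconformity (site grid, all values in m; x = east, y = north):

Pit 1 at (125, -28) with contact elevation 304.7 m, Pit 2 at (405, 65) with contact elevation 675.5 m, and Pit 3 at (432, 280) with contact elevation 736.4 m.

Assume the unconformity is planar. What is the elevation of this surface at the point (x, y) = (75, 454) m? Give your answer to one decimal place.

299.3 m

Two edge vectors: Pit 1→Pit 2 = (280, 93, 370.8), Pit 1→Pit 3 = (307, 308, 431.7).
Normal n = (Pit 1→Pit 2) × (Pit 1→Pit 3) = (-74058.3, -7040.4, 57689).
So ∂z/∂x = −n_x/n_z = 1.28375 and ∂z/∂y = −n_y/n_z = 0.12204.
Intercept c from Pit 1: 304.7 − 160.47 + 3.42 = 147.65.
At (75, 454): z = 96.3 + 55.4 + 147.65 = 299.3 m.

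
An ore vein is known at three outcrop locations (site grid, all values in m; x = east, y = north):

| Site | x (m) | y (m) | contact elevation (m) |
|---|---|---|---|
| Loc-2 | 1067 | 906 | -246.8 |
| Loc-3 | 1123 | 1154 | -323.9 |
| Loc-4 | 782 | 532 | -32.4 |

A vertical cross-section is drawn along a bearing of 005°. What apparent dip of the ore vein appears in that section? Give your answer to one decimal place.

13.6°

Two edge vectors: Loc-2→Loc-3 = (56, 248, -77.1), Loc-2→Loc-4 = (-285, -374, 214.4).
Normal n = (Loc-2→Loc-3) × (Loc-2→Loc-4) = (24335.8, 9967.1, 49736).
So ∂z/∂x = −n_x/n_z = −0.48930 and ∂z/∂y = −n_y/n_z = −0.20040.
Unit vector along 005° is (sin 5°, cos 5°) = (0.0872, 0.9962).
Slope in that direction = a·(0.0872) + b·(0.9962) = −0.24228.
Apparent dip = arctan|0.24228| = 13.6° (true dip is 27.9°, so apparent ≤ true as expected).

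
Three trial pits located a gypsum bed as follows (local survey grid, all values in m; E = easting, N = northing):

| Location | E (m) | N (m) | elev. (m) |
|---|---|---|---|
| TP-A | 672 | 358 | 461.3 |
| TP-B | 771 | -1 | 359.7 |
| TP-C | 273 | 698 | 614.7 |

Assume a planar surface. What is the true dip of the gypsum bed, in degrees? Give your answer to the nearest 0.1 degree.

Let the plane be z = a·E + b·N + c.
TP-B−TP-A: 99a − 359b = −101.6;  TP-C−TP-A: −399a + 340b = 153.4.
Solving gives a = −0.18732, b = 0.23135.
Gradient magnitude |∇z| = √(a² + b²) = √(0.03509 + 0.05352) = 0.29768.
True dip = arctan(0.29768) = 16.6°, dipping toward SE (azimuth ≈ 141°).

16.6°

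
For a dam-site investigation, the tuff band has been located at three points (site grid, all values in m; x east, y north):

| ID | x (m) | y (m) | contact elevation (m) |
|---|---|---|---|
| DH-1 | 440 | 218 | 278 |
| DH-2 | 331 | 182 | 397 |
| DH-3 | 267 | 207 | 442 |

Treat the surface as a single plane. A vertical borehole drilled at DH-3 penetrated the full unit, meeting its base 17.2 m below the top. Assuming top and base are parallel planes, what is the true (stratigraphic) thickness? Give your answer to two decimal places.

11.80 m

Two edge vectors: DH-1→DH-2 = (-109, -36, 119), DH-1→DH-3 = (-173, -11, 164).
Normal n = (DH-1→DH-2) × (DH-1→DH-3) = (-4595, -2711, -5029).
So ∂z/∂x = −n_x/n_z = −0.91370 and ∂z/∂y = −n_y/n_z = −0.53907.
|∇z| = √(a²+b²) = 1.06087, so dip δ = arctan(1.06087) = 46.69°.
True thickness = vertical thickness × cos δ = 17.2 × cos 46.69° = 11.80 m.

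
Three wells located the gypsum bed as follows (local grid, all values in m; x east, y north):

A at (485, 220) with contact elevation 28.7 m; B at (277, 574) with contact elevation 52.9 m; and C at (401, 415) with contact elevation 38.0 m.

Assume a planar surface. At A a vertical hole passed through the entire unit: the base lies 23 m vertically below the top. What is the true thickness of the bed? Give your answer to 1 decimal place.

Let the plane be z = a·x + b·y + c.
B−A: −208a + 354b = 24.2;  C−A: −84a + 195b = 9.3.
Solving gives a = −0.13182, b = −0.00909.
|∇z| = √(a²+b²) = 0.13213, so dip δ = arctan(0.13213) = 7.53°.
True thickness = vertical thickness × cos δ = 23 × cos 7.53° = 22.8 m.

22.8 m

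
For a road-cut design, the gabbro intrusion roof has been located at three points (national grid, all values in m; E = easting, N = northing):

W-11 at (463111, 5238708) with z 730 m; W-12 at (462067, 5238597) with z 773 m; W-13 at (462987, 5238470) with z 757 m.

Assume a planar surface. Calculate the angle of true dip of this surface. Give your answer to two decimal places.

5.83°

Two edge vectors: W-11→W-12 = (-1044, -111, 43), W-11→W-13 = (-124, -238, 27).
Normal n = (W-11→W-12) × (W-11→W-13) = (7237, 22856, 234708).
So ∂z/∂E = −n_x/n_z = −0.03083 and ∂z/∂N = −n_y/n_z = −0.09738.
Gradient magnitude |∇z| = √(a² + b²) = √(0.00095 + 0.00948) = 0.10215.
True dip = arctan(0.10215) = 5.83°, dipping toward NNE (azimuth ≈ 018°).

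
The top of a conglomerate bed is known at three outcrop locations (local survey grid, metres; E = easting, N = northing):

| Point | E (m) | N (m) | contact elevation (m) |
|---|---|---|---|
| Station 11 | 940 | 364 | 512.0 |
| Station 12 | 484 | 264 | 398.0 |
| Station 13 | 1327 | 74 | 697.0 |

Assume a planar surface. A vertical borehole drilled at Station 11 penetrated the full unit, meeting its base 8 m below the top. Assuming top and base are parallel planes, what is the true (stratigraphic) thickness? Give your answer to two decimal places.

7.47 m

Let the plane be z = a·E + b·N + c.
Station 12−Station 11: −456a − 100b = −114;  Station 13−Station 11: 387a − 290b = 185.
Solving gives a = 0.30163, b = −0.23542.
|∇z| = √(a²+b²) = 0.38262, so dip δ = arctan(0.38262) = 20.94°.
True thickness = vertical thickness × cos δ = 8 × cos 20.94° = 7.47 m.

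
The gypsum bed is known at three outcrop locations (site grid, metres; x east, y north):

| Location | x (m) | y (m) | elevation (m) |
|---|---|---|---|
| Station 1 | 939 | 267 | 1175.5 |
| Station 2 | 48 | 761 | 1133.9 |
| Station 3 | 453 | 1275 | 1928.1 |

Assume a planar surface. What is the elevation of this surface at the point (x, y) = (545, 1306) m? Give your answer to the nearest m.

2018 m

Let the plane be z = a·x + b·y + c.
Station 2−Station 1: −891a + 494b = −41.6;  Station 3−Station 1: −486a + 1008b = 752.6.
Solving gives a = 0.62871, b = 1.04975.
Then c = 1175.5 − a·939 − b·267 = 304.86.
At (545, 1306): z = 342.6 + 1371.0 + 304.86 = 2018.5 m.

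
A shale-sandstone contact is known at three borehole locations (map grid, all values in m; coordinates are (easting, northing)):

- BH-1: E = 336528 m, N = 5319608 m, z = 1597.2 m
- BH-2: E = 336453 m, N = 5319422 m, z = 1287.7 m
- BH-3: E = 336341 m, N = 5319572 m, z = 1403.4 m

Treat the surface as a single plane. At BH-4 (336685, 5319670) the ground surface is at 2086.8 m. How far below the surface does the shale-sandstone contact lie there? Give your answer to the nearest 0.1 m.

284.0 m

Let the plane be z = a·E + b·N + c.
BH-2−BH-1: −75a − 186b = −309.5;  BH-3−BH-1: −187a − 36b = −193.8.
Solving gives a = 0.776285768, b = 1.350960040.
Then c = 1597.2 − a·336528 − b·5319608 = −7446222.53.
At (336685, 5319670): z_contact = 261363.77 + 7186661.60 − 7446222.53 = 1802.84 m.
Depth below ground = 2086.8 − 1802.84 = 284.0 m.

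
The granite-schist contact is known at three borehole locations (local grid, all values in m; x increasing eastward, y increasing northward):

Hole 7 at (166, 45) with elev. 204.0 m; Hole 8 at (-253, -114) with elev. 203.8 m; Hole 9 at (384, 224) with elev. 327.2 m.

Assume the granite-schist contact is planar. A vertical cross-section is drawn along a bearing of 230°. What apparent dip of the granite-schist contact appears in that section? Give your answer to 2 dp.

24.25°

Two edge vectors: Hole 7→Hole 8 = (-419, -159, -0.2), Hole 7→Hole 9 = (218, 179, 123.2).
Normal n = (Hole 7→Hole 8) × (Hole 7→Hole 9) = (-19553, 51577.2, -40339).
So ∂z/∂x = −n_x/n_z = −0.48472 and ∂z/∂y = −n_y/n_z = 1.27859.
Unit vector along 230° is (sin 230°, cos 230°) = (-0.7660, -0.6428).
Slope in that direction = a·(-0.7660) + b·(-0.6428) = −0.45055.
Apparent dip = arctan|0.45055| = 24.25° (true dip is 53.8°, so apparent ≤ true as expected).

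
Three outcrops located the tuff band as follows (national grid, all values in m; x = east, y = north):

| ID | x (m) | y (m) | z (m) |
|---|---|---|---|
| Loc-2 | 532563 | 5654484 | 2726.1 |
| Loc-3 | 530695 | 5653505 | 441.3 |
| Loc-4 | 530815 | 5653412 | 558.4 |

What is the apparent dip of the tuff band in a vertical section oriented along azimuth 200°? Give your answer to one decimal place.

Two edge vectors: Loc-2→Loc-3 = (-1868, -979, -2284.8), Loc-2→Loc-4 = (-1748, -1072, -2167.7).
Normal n = (Loc-2→Loc-3) × (Loc-2→Loc-4) = (-327127.3, -55433.2, 291204).
So ∂z/∂x = −n_x/n_z = 1.12336 and ∂z/∂y = −n_y/n_z = 0.19036.
Unit vector along 200° is (sin 200°, cos 200°) = (-0.3420, -0.9397).
Slope in that direction = a·(-0.3420) + b·(-0.9397) = −0.56309.
Apparent dip = arctan|0.56309| = 29.4° (true dip is 48.7°, so apparent ≤ true as expected).

29.4°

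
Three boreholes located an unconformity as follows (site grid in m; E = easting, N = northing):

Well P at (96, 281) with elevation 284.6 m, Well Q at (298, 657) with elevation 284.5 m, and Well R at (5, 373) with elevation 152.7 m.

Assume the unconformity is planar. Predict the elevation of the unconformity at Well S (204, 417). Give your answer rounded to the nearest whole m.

317 m

Let the plane be z = a·E + b·N + c.
Well Q−Well P: 202a + 376b = −0.1;  Well R−Well P: −91a + 92b = −131.9.
Solving gives a = 0.93911, b = −0.50479.
Then c = 284.6 − a·96 − b·281 = 336.29.
At (204, 417): z = 191.6 − 210.5 + 336.29 = 317.4 m.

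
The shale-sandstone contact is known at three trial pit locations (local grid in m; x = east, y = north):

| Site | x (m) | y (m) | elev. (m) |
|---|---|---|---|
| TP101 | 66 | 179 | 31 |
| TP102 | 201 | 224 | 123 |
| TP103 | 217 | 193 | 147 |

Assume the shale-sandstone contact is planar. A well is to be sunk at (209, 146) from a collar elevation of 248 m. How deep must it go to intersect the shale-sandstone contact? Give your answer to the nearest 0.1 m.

Let the plane be z = a·x + b·y + c.
TP102−TP101: 135a + 45b = 92;  TP103−TP101: 151a + 14b = 116.
Solving gives a = 0.80163, b = −0.36045.
Then c = 31 − a·66 − b·179 = 42.61.
At (209, 146): z_contact = 167.54 − 52.63 + 42.61 = 157.53 m.
Depth below ground = 248 − 157.53 = 90.5 m.

90.5 m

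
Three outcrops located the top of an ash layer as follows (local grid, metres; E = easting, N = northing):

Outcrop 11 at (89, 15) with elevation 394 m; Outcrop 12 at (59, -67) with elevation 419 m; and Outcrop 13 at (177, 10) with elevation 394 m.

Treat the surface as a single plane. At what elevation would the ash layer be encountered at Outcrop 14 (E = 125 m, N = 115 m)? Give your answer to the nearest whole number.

364 m

Let the plane be z = a·E + b·N + c.
Outcrop 12−Outcrop 11: −30a − 82b = 25;  Outcrop 13−Outcrop 11: 88a − 5b = 0.
Solving gives a = −0.01697, b = −0.29867.
Then c = 394 − a·89 − b·15 = 399.99.
At (125, 115): z = −2.1 − 34.3 + 399.99 = 363.5 m.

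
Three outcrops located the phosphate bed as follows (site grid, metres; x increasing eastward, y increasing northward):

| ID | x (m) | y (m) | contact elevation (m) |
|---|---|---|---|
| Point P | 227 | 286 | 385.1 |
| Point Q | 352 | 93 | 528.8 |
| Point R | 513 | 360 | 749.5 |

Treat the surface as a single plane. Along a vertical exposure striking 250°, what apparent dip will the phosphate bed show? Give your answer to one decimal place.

Two edge vectors: Point P→Point Q = (125, -193, 143.7), Point P→Point R = (286, 74, 364.4).
Normal n = (Point P→Point Q) × (Point P→Point R) = (-80963, -4451.8, 64448).
So ∂z/∂x = −n_x/n_z = 1.25625 and ∂z/∂y = −n_y/n_z = 0.06908.
Unit vector along 250° is (sin 250°, cos 250°) = (-0.9397, -0.3420).
Slope in that direction = a·(-0.9397) + b·(-0.3420) = −1.20412.
Apparent dip = arctan|1.20412| = 50.3° (true dip is 51.5°, so apparent ≤ true as expected).

50.3°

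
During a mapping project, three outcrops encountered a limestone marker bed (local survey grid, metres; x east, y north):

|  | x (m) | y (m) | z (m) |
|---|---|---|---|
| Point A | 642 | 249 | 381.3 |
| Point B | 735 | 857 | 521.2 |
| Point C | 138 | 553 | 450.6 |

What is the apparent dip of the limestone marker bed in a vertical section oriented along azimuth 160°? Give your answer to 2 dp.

12.17°

Two edge vectors: Point A→Point B = (93, 608, 139.9), Point A→Point C = (-504, 304, 69.3).
Normal n = (Point A→Point B) × (Point A→Point C) = (-395.2, -76954.5, 334704).
So ∂z/∂x = −n_x/n_z = 0.00118 and ∂z/∂y = −n_y/n_z = 0.22992.
Unit vector along 160° is (sin 160°, cos 160°) = (0.3420, -0.9397).
Slope in that direction = a·(0.3420) + b·(-0.9397) = −0.21565.
Apparent dip = arctan|0.21565| = 12.17° (true dip is 12.9°, so apparent ≤ true as expected).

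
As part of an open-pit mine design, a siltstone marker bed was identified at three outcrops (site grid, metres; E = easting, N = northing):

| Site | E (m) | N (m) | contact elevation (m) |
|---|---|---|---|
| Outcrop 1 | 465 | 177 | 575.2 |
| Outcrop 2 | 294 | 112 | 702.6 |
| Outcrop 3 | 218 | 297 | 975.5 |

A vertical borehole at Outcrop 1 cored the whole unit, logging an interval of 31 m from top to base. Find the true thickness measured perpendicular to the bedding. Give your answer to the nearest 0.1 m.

Two edge vectors: Outcrop 1→Outcrop 2 = (-171, -65, 127.4), Outcrop 1→Outcrop 3 = (-247, 120, 400.3).
Normal n = (Outcrop 1→Outcrop 2) × (Outcrop 1→Outcrop 3) = (-41307.5, 36983.5, -36575).
So ∂z/∂E = −n_x/n_z = −1.12939 and ∂z/∂N = −n_y/n_z = 1.01117.
|∇z| = √(a²+b²) = 1.51591, so dip δ = arctan(1.51591) = 56.59°.
True thickness = vertical thickness × cos δ = 31 × cos 56.59° = 17.1 m.

17.1 m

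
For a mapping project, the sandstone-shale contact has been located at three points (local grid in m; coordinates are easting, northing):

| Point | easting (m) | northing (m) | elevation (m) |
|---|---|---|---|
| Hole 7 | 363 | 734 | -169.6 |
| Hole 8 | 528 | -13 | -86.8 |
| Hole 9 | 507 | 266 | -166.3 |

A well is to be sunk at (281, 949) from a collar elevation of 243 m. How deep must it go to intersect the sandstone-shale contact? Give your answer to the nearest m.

Two edge vectors: Hole 7→Hole 8 = (165, -747, 82.8), Hole 7→Hole 9 = (144, -468, 3.3).
Normal n = (Hole 7→Hole 8) × (Hole 7→Hole 9) = (36285.3, 11378.7, 30348).
So ∂z/∂easting = −n_x/n_z = −1.19564 and ∂z/∂northing = −n_y/n_z = −0.37494.
Intercept c from Hole 7: -169.6 + 434.02 + 275.21 = 539.62.
At (281, 949): z_contact = −336.0 − 355.8 + 539.62 = -152.2 m.
Depth below ground = 243 − (-152.2) = 395 m.

395 m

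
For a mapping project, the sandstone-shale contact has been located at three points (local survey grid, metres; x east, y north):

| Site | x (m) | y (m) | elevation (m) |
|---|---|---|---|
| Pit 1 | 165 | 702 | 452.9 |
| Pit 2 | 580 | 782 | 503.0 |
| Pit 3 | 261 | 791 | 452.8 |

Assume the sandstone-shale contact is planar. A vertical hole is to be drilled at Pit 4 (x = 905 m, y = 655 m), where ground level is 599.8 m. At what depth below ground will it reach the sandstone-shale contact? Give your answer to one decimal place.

26.1 m

Two edge vectors: Pit 1→Pit 2 = (415, 80, 50.1), Pit 1→Pit 3 = (96, 89, -0.1).
Normal n = (Pit 1→Pit 2) × (Pit 1→Pit 3) = (-4466.9, 4851.1, 29255).
So ∂z/∂x = −n_x/n_z = 0.15269 and ∂z/∂y = −n_y/n_z = −0.16582.
Intercept c from Pit 1: 452.9 − 25.19 + 116.41 = 544.11.
At (905, 655): z_contact = 138.18 − 108.61 + 544.11 = 573.68 m.
Depth below ground = 599.8 − 573.68 = 26.1 m.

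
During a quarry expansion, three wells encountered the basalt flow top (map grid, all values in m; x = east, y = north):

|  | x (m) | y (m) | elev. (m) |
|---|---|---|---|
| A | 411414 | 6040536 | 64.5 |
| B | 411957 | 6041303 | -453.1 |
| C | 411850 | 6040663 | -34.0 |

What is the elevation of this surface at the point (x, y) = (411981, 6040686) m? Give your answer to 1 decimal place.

-53.8 m

Let the plane be z = a·x + b·y + c.
B−A: 543a + 767b = −517.6;  C−A: 436a + 127b = −98.5.
Solving gives a = −0.036972172, b = −0.648662465.
Then c = 64.5 − a·411414 − b·6040536 = 3933544.34.
At (411981, 6040686): z = −15231.8 − 3918366.3 + 3933544.34 = -53.8 m.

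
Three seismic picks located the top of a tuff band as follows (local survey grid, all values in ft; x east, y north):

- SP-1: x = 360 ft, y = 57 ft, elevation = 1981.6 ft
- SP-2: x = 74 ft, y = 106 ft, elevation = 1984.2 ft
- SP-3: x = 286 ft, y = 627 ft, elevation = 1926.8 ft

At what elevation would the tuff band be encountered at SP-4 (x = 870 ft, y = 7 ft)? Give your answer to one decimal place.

1973.2 ft

Let the plane be z = a·x + b·y + c.
SP-2−SP-1: −286a + 49b = 2.6;  SP-3−SP-1: −74a + 570b = −54.8.
Solving gives a = −0.02614, b = −0.09953.
Then c = 1981.6 − a·360 − b·57 = 1996.69.
At (870, 7): z = −22.7 − 0.7 + 1996.69 = 1973.2 ft.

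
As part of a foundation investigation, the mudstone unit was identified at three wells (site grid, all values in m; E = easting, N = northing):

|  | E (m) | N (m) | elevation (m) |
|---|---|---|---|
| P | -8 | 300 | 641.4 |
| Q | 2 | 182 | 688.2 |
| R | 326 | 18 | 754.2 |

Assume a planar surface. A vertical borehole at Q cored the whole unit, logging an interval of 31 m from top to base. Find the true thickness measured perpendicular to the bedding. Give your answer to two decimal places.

Let the plane be z = a·E + b·N + c.
Q−P: 10a − 118b = 46.8;  R−P: 334a − 282b = 112.8.
Solving gives a = 0.00308, b = −0.39635.
|∇z| = √(a²+b²) = 0.39636, so dip δ = arctan(0.39636) = 21.62°.
True thickness = vertical thickness × cos δ = 31 × cos 21.62° = 28.82 m.

28.82 m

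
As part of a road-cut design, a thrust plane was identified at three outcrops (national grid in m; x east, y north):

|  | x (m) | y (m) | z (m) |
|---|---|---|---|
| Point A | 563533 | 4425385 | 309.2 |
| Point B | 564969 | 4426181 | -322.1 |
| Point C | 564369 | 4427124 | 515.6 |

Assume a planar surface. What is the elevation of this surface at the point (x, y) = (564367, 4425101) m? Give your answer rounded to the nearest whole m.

-393 m

Two edge vectors: Point A→Point B = (1436, 796, -631.3), Point A→Point C = (836, 1739, 206.4).
Normal n = (Point A→Point B) × (Point A→Point C) = (1262125.1, -824157.2, 1831748).
So ∂z/∂x = −n_x/n_z = −0.68902769 and ∂z/∂y = −n_y/n_z = 0.44992936.
Intercept c from Point A: 309.2 + 388289.84 − 1991110.63 = −1602511.58.
At (564367, 4425101): z = −388864.5 + 1990982.8 − 1602511.58 = -393.2 m.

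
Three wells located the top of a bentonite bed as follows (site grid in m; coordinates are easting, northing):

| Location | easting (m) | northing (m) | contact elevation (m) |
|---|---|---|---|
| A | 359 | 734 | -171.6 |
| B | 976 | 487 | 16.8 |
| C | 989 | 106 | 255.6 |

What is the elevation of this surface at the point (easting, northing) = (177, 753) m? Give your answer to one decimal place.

-193.5 m

Let the plane be z = a·easting + b·northing + c.
B−A: 617a − 247b = 188.4;  C−A: 630a − 628b = 427.2.
Solving gives a = 0.05519, b = −0.62489.
Then c = -171.6 − a·359 − b·734 = 267.25.
At (177, 753): z = 9.8 − 470.5 + 267.25 = -193.5 m.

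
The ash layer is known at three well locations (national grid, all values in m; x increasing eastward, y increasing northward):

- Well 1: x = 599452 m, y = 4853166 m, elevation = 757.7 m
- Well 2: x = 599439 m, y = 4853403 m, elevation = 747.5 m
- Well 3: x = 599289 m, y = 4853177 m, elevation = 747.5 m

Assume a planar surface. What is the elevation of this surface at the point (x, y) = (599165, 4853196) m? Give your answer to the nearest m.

Two edge vectors: Well 1→Well 2 = (-13, 237, -10.2), Well 1→Well 3 = (-163, 11, -10.2).
Normal n = (Well 1→Well 2) × (Well 1→Well 3) = (-2305.2, 1530, 38488).
So ∂z/∂x = −n_x/n_z = 0.05989399 and ∂z/∂y = −n_y/n_z = −0.03975265.
Intercept c from Well 1: 757.7 − 35903.57 + 192926.21 = 157780.34.
At (599165, 4853196): z = 35886.4 − 192927.4 + 157780.34 = 739.3 m.

739 m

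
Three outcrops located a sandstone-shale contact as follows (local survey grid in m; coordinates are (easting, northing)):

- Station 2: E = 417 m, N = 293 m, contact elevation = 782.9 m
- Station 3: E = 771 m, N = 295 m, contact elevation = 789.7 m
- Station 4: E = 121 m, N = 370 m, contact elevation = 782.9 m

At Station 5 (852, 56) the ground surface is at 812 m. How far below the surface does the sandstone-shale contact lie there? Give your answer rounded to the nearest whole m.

Let the plane be z = a·E + b·N + c.
Station 3−Station 2: 354a + 2b = 6.8;  Station 4−Station 2: −296a + 77b = 0.
Solving gives a = 0.01880, b = 0.07227.
Then c = 782.9 − a·417 − b·293 = 753.88.
At (852, 56): z_contact = 16.0 + 4.0 + 753.88 = 773.9 m.
Depth below ground = 812 − 773.9 = 38 m.

38 m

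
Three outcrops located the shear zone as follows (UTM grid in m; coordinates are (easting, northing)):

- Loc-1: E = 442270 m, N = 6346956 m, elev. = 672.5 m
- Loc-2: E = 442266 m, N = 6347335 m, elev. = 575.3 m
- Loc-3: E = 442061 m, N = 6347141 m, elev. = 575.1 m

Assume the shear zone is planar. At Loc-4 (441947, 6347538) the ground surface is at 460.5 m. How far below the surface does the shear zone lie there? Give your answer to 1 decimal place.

13.7 m

Let the plane be z = a·E + b·N + c.
Loc-2−Loc-1: −4a + 379b = −97.2;  Loc-3−Loc-1: −209a + 185b = −97.4.
Solving gives a = 0.241268749, b = −0.253918008.
Then c = 672.5 − a·442270 − b·6346956 = 1505572.99.
At (441947, 6347538): z_contact = 106628.00 − 1611754.20 + 1505572.99 = 446.79 m.
Depth below ground = 460.5 − 446.79 = 13.7 m.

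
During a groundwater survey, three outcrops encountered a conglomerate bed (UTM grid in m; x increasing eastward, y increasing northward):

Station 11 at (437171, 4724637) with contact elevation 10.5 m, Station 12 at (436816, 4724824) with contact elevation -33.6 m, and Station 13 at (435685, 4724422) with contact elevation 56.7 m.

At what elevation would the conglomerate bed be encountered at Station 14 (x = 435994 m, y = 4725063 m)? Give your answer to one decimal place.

Two edge vectors: Station 11→Station 12 = (-355, 187, -44.1), Station 11→Station 13 = (-1486, -215, 46.2).
Normal n = (Station 11→Station 12) × (Station 11→Station 13) = (-842.1, 81933.6, 354207).
So ∂z/∂x = −n_x/n_z = 0.002377423 and ∂z/∂y = −n_y/n_z = −0.231315587.
Intercept c from Station 11: 10.5 − 1039.34 + 1092882.18 = 1091853.34.
At (435994, 4725063): z = 1036.5 − 1092980.7 + 1091853.34 = -90.8 m.

-90.8 m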